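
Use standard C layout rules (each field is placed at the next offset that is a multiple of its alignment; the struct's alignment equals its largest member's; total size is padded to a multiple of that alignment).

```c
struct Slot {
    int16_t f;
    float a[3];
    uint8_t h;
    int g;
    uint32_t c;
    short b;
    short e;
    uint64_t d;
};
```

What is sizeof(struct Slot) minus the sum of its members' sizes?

5

f at 0 (size 2, align 2) → ends 2
pad 2 to align 4 for a
a at 4 (size 12, align 4) → ends 16
h at 16 (size 1, align 1) → ends 17
pad 3 to align 4 for g
g at 20 (size 4, align 4) → ends 24
c at 24 (size 4, align 4) → ends 28
b at 28 (size 2, align 2) → ends 30
e at 30 (size 2, align 2) → ends 32
d at 32 (size 8, align 8) → ends 40
total 40 bytes, alignment 8
data bytes 35, size 40 → padding 5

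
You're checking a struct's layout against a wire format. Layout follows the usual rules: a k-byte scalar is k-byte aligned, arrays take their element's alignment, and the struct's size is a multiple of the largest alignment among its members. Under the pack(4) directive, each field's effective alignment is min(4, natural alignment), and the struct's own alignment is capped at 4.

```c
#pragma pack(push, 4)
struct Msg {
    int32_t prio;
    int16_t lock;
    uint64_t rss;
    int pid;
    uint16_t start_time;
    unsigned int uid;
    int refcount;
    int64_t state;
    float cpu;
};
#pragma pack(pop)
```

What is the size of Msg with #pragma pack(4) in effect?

@0: prio [4B, align 4] → 4
@4: lock [2B, align 2] → 6
+2 pad (align 4)
@8: rss [8B, align 4] → 16
@16: pid [4B, align 4] → 20
@20: start_time [2B, align 2] → 22
+2 pad (align 4)
@24: uid [4B, align 4] → 28
@28: refcount [4B, align 4] → 32
@32: state [8B, align 4] → 40
@40: cpu [4B, align 4] → 44
size 44, align 4

44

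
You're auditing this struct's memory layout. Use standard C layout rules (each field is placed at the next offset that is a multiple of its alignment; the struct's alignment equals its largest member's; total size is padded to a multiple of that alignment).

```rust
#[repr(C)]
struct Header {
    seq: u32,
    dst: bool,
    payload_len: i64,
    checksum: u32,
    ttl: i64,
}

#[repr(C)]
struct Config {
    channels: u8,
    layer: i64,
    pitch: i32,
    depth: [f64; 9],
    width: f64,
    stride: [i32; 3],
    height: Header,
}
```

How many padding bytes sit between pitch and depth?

Header: 0..4  seq  (4B, 4-aligned); 4..5  dst  (1B, 1-aligned); 5..8  -- padding (3B); 8..16  payload_len  (8B, 8-aligned); 16..20  checksum  (4B, 4-aligned); 20..24  -- padding (4B); 24..32  ttl  (8B, 8-aligned); sizeof = 32, alignof = 8
0..1  channels  (1B, 1-aligned)
1..8  -- padding (7B)
8..16  layer  (8B, 8-aligned)
16..20  pitch  (4B, 4-aligned)
20..24  -- padding (4B)
24..96  depth  (72B, 8-aligned)

4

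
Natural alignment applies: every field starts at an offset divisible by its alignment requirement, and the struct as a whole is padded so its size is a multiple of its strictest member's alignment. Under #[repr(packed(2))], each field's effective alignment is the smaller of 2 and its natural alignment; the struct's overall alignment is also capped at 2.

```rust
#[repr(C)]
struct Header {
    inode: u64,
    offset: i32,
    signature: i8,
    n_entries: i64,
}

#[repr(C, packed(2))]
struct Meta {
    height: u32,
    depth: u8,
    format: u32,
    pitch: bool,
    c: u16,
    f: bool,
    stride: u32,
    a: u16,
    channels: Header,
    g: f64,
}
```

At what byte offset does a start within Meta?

Header: 0..8  inode  (8B, 8-aligned); 8..12  offset  (4B, 4-aligned); 12..13  signature  (1B, 1-aligned); 13..16  -- padding (3B); 16..24  n_entries  (8B, 8-aligned); sizeof = 24, alignof = 8
0..4  height  (4B, 2-aligned)
4..5  depth  (1B, 1-aligned)
5..6  -- padding (1B)
6..10  format  (4B, 2-aligned)
10..11  pitch  (1B, 1-aligned)
11..12  -- padding (1B)
12..14  c  (2B, 2-aligned)
14..15  f  (1B, 1-aligned)
15..16  -- padding (1B)
16..20  stride  (4B, 2-aligned)
20..22  a  (2B, 2-aligned)

20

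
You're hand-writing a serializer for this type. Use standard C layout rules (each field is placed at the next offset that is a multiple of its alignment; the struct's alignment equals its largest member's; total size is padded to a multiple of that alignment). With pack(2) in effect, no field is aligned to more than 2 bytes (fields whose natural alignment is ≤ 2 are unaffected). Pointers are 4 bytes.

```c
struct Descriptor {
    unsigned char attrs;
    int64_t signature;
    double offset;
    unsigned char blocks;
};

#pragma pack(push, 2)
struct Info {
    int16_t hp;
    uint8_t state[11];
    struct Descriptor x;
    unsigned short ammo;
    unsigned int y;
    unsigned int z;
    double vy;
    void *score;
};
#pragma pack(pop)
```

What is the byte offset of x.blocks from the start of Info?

38

Descriptor: @0: attrs [1B, align 1] → 1; +7 pad (align 8); @8: signature [8B, align 8] → 16; @16: offset [8B, align 8] → 24; @24: blocks [1B, align 1] → 25; +7 tail pad (align 8); size 32, align 8
@0: hp [2B, align 2] → 2
@2: state [11B, align 1] → 13
+1 pad (align 2)
@14: x [32B, align 2] → 46
within Descriptor: blocks at 24
14 + 24 = 38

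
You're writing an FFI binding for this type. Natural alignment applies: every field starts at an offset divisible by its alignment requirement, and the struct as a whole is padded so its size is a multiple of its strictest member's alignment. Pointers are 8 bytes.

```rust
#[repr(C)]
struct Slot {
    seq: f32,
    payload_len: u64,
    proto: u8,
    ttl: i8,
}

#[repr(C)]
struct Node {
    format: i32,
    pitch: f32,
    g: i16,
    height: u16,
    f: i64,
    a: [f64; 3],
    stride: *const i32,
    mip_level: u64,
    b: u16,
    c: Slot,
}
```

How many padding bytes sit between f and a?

Slot: seq at 0 (size 4, align 4) → ends 4; pad 4 to align 8 for payload_len; payload_len at 8 (size 8, align 8) → ends 16; proto at 16 (size 1, align 1) → ends 17; ttl at 17 (size 1, align 1) → ends 18; tail pad 6 to reach multiple of 8; total 24 bytes, alignment 8
format at 0 (size 4, align 4) → ends 4
pitch at 4 (size 4, align 4) → ends 8
g at 8 (size 2, align 2) → ends 10
height at 10 (size 2, align 2) → ends 12
pad 4 to align 8 for f
f at 16 (size 8, align 8) → ends 24
a at 24 (size 24, align 8) → ends 48

0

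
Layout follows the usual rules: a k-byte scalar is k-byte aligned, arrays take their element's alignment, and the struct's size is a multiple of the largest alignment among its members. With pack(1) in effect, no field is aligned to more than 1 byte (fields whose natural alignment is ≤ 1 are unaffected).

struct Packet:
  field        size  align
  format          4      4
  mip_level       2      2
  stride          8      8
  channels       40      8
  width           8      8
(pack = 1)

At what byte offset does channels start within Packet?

0..4  format  (4B, 1-aligned)
4..6  mip_level  (2B, 1-aligned)
6..14  stride  (8B, 1-aligned)
14..54  channels  (40B, 1-aligned)

14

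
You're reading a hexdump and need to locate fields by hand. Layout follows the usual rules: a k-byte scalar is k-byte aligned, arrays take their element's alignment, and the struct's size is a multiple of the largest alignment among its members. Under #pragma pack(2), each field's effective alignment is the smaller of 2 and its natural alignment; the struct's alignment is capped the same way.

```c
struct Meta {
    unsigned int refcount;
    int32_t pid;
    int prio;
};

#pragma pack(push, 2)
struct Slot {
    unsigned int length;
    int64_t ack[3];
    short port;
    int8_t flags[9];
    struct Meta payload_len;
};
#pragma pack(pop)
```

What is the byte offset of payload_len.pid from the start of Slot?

44

Meta: @0: refcount [4B, align 4] → 4; @4: pid [4B, align 4] → 8; @8: prio [4B, align 4] → 12; size 12, align 4
@0: length [4B, align 2] → 4
@4: ack [24B, align 2] → 28
@28: port [2B, align 2] → 30
@30: flags [9B, align 1] → 39
+1 pad (align 2)
@40: payload_len [12B, align 2] → 52
within Meta: pid at 4
40 + 4 = 44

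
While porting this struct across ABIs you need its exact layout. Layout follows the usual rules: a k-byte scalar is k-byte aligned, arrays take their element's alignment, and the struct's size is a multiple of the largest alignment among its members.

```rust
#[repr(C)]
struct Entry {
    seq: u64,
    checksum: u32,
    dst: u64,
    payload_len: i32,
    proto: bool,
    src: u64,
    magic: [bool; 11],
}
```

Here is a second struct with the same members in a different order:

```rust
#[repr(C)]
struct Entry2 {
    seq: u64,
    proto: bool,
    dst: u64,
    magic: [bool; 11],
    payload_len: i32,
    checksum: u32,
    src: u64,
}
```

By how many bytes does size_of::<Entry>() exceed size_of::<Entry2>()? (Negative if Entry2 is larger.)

0

@0: seq [8B, align 8] → 8
@8: checksum [4B, align 4] → 12
+4 pad (align 8)
@16: dst [8B, align 8] → 24
@24: payload_len [4B, align 4] → 28
@28: proto [1B, align 1] → 29
+3 pad (align 8)
@32: src [8B, align 8] → 40
@40: magic [11B, align 1] → 51
+5 tail pad (align 8)
size 56, align 8
— Entry2 —
@0: seq [8B, align 8] → 8
@8: proto [1B, align 1] → 9
+7 pad (align 8)
@16: dst [8B, align 8] → 24
@24: magic [11B, align 1] → 35
+1 pad (align 4)
@36: payload_len [4B, align 4] → 40
@40: checksum [4B, align 4] → 44
+4 pad (align 8)
@48: src [8B, align 8] → 56
size 56, align 8
56 − 56 = 0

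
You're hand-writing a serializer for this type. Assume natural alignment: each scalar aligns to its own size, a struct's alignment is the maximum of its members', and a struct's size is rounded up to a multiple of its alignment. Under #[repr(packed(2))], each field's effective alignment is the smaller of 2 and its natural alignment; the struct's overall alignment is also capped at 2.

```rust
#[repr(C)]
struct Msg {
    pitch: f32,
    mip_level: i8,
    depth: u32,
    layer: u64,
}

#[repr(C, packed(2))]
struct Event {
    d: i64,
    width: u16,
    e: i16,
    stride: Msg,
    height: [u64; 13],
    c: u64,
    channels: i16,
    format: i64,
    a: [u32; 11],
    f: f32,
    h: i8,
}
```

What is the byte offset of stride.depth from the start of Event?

Msg: 0..4  pitch  (4B, 4-aligned); 4..5  mip_level  (1B, 1-aligned); 5..8  -- padding (3B); 8..12  depth  (4B, 4-aligned); 12..16  -- padding (4B); 16..24  layer  (8B, 8-aligned); sizeof = 24, alignof = 8
0..8  d  (8B, 2-aligned)
8..10  width  (2B, 2-aligned)
10..12  e  (2B, 2-aligned)
12..36  stride  (24B, 2-aligned)
within Msg: depth at 8
12 + 8 = 20

20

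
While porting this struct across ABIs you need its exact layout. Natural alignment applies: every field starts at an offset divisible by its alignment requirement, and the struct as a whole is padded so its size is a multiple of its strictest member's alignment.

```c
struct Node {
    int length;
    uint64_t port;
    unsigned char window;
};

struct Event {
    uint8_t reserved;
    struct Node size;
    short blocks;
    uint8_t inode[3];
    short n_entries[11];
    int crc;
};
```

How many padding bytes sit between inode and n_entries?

Node: length at 0 (size 4, align 4) → ends 4; pad 4 to align 8 for port; port at 8 (size 8, align 8) → ends 16; window at 16 (size 1, align 1) → ends 17; tail pad 7 to reach multiple of 8; total 24 bytes, alignment 8
reserved at 0 (size 1, align 1) → ends 1
pad 7 to align 8 for size
size at 8 (size 24, align 8) → ends 32
blocks at 32 (size 2, align 2) → ends 34
inode at 34 (size 3, align 1) → ends 37
pad 1 to align 2 for n_entries
n_entries at 38 (size 22, align 2) → ends 60

1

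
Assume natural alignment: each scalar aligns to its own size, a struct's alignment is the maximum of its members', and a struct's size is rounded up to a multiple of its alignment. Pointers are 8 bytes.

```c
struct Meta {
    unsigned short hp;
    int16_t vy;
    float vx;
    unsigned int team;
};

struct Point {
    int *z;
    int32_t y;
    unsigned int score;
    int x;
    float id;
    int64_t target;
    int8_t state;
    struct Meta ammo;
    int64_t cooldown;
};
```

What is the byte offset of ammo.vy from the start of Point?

Meta: @0: hp [2B, align 2] → 2; @2: vy [2B, align 2] → 4; @4: vx [4B, align 4] → 8; @8: team [4B, align 4] → 12; size 12, align 4
@0: z [8B, align 8] → 8
@8: y [4B, align 4] → 12
@12: score [4B, align 4] → 16
@16: x [4B, align 4] → 20
@20: id [4B, align 4] → 24
@24: target [8B, align 8] → 32
@32: state [1B, align 1] → 33
+3 pad (align 4)
@36: ammo [12B, align 4] → 48
within Meta: vy at 2
36 + 2 = 38

38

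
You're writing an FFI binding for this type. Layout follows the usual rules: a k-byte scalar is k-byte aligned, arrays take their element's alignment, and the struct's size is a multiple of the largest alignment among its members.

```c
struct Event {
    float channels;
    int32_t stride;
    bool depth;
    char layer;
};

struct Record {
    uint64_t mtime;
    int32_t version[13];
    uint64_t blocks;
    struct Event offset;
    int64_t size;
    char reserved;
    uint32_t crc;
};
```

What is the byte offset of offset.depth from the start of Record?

Event: 0..4  channels  (4B, 4-aligned); 4..8  stride  (4B, 4-aligned); 8..9  depth  (1B, 1-aligned); 9..10  layer  (1B, 1-aligned); 10..12  -- tail padding (2B); sizeof = 12, alignof = 4
0..8  mtime  (8B, 8-aligned)
8..60  version  (52B, 4-aligned)
60..64  -- padding (4B)
64..72  blocks  (8B, 8-aligned)
72..84  offset  (12B, 4-aligned)
within Event: depth at 8
72 + 8 = 80

80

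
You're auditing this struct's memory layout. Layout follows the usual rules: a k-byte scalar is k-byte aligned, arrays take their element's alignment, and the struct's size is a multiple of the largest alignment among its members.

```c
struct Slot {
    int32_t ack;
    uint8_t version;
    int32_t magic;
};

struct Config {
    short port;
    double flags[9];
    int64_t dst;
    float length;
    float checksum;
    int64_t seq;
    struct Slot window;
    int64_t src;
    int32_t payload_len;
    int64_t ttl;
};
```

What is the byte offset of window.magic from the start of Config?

Slot: ack at 0 (size 4, align 4) → ends 4; version at 4 (size 1, align 1) → ends 5; pad 3 to align 4 for magic; magic at 8 (size 4, align 4) → ends 12; total 12 bytes, alignment 4
port at 0 (size 2, align 2) → ends 2
pad 6 to align 8 for flags
flags at 8 (size 72, align 8) → ends 80
dst at 80 (size 8, align 8) → ends 88
length at 88 (size 4, align 4) → ends 92
checksum at 92 (size 4, align 4) → ends 96
seq at 96 (size 8, align 8) → ends 104
window at 104 (size 12, align 4) → ends 116
within Slot: magic at 8
104 + 8 = 112

112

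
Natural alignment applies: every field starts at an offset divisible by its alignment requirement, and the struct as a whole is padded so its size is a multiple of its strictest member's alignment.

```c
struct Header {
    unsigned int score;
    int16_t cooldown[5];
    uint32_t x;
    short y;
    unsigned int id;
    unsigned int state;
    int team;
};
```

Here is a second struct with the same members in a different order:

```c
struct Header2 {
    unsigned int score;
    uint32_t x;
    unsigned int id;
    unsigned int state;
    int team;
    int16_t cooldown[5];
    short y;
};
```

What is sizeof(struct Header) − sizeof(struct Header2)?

score at 0 (size 4, align 4) → ends 4
cooldown at 4 (size 10, align 2) → ends 14
pad 2 to align 4 for x
x at 16 (size 4, align 4) → ends 20
y at 20 (size 2, align 2) → ends 22
pad 2 to align 4 for id
id at 24 (size 4, align 4) → ends 28
state at 28 (size 4, align 4) → ends 32
team at 32 (size 4, align 4) → ends 36
total 36 bytes, alignment 4
— Header2 —
score at 0 (size 4, align 4) → ends 4
x at 4 (size 4, align 4) → ends 8
id at 8 (size 4, align 4) → ends 12
state at 12 (size 4, align 4) → ends 16
team at 16 (size 4, align 4) → ends 20
cooldown at 20 (size 10, align 2) → ends 30
y at 30 (size 2, align 2) → ends 32
total 32 bytes, alignment 4
36 − 32 = 4

4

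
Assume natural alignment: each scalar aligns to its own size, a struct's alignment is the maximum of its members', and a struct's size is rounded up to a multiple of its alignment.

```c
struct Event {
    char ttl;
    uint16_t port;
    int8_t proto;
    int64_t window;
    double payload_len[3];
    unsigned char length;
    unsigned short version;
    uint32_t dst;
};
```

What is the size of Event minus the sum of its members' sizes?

0..1  ttl  (1B, 1-aligned)
1..2  -- padding (1B)
2..4  port  (2B, 2-aligned)
4..5  proto  (1B, 1-aligned)
5..8  -- padding (3B)
8..16  window  (8B, 8-aligned)
16..40  payload_len  (24B, 8-aligned)
40..41  length  (1B, 1-aligned)
41..42  -- padding (1B)
42..44  version  (2B, 2-aligned)
44..48  dst  (4B, 4-aligned)
sizeof = 48, alignof = 8
data bytes 43, size 48 → padding 5

5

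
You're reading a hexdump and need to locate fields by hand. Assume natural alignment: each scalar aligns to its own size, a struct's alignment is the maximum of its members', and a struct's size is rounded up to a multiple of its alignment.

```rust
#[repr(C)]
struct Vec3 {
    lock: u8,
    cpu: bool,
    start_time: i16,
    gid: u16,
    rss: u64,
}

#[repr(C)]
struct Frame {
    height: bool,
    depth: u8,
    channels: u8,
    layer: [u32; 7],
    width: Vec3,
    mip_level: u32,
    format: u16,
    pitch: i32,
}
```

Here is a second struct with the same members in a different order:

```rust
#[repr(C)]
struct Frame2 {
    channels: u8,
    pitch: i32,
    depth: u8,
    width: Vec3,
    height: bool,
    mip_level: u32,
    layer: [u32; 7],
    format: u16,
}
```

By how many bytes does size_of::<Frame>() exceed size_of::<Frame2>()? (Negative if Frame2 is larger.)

-8

Vec3: @0: lock [1B, align 1] → 1; @1: cpu [1B, align 1] → 2; @2: start_time [2B, align 2] → 4; @4: gid [2B, align 2] → 6; +2 pad (align 8); @8: rss [8B, align 8] → 16; size 16, align 8
@0: height [1B, align 1] → 1
@1: depth [1B, align 1] → 2
@2: channels [1B, align 1] → 3
+1 pad (align 4)
@4: layer [28B, align 4] → 32
@32: width [16B, align 8] → 48
@48: mip_level [4B, align 4] → 52
@52: format [2B, align 2] → 54
+2 pad (align 4)
@56: pitch [4B, align 4] → 60
+4 tail pad (align 8)
size 64, align 8
— Frame2 —
@0: channels [1B, align 1] → 1
+3 pad (align 4)
@4: pitch [4B, align 4] → 8
@8: depth [1B, align 1] → 9
+7 pad (align 8)
@16: width [16B, align 8] → 32
@32: height [1B, align 1] → 33
+3 pad (align 4)
@36: mip_level [4B, align 4] → 40
@40: layer [28B, align 4] → 68
@68: format [2B, align 2] → 70
+2 tail pad (align 8)
size 72, align 8
64 − 72 = -8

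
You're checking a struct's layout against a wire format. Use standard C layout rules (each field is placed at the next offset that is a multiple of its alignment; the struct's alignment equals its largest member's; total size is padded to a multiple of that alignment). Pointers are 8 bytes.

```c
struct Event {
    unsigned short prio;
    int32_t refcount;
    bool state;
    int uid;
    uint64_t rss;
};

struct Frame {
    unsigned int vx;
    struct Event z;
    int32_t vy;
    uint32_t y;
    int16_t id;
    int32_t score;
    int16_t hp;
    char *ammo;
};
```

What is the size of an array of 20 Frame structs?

Event: 0..2  prio  (2B, 2-aligned); 2..4  -- padding (2B); 4..8  refcount  (4B, 4-aligned); 8..9  state  (1B, 1-aligned); 9..12  -- padding (3B); 12..16  uid  (4B, 4-aligned); 16..24  rss  (8B, 8-aligned); sizeof = 24, alignof = 8
0..4  vx  (4B, 4-aligned)
4..8  -- padding (4B)
8..32  z  (24B, 8-aligned)
32..36  vy  (4B, 4-aligned)
36..40  y  (4B, 4-aligned)
40..42  id  (2B, 2-aligned)
42..44  -- padding (2B)
44..48  score  (4B, 4-aligned)
48..50  hp  (2B, 2-aligned)
50..56  -- padding (6B)
56..64  ammo  (8B, 8-aligned)
sizeof = 64, alignof = 8
array of 20: 20 × 64 = 1280

1280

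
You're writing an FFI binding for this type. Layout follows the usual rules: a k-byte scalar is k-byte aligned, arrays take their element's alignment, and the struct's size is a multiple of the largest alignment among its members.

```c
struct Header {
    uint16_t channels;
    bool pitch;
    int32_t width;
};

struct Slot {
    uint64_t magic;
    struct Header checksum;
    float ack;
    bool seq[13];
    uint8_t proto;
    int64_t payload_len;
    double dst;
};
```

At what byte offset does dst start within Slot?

48

Header: @0: channels [2B, align 2] → 2; @2: pitch [1B, align 1] → 3; +1 pad (align 4); @4: width [4B, align 4] → 8; size 8, align 4
@0: magic [8B, align 8] → 8
@8: checksum [8B, align 4] → 16
@16: ack [4B, align 4] → 20
@20: seq [13B, align 1] → 33
@33: proto [1B, align 1] → 34
+6 pad (align 8)
@40: payload_len [8B, align 8] → 48
@48: dst [8B, align 8] → 56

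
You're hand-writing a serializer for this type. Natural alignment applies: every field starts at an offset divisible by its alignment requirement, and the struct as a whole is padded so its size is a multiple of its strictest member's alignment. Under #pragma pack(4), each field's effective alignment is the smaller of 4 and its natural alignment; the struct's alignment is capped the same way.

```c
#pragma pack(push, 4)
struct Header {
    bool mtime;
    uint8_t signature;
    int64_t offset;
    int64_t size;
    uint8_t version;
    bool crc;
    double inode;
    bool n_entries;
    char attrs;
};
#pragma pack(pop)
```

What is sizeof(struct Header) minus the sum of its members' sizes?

0..1  mtime  (1B, 1-aligned)
1..2  signature  (1B, 1-aligned)
2..4  -- padding (2B)
4..12  offset  (8B, 4-aligned)
12..20  size  (8B, 4-aligned)
20..21  version  (1B, 1-aligned)
21..22  crc  (1B, 1-aligned)
22..24  -- padding (2B)
24..32  inode  (8B, 4-aligned)
32..33  n_entries  (1B, 1-aligned)
33..34  attrs  (1B, 1-aligned)
34..36  -- tail padding (2B)
sizeof = 36, alignof = 4
data bytes 30, size 36 → padding 6

6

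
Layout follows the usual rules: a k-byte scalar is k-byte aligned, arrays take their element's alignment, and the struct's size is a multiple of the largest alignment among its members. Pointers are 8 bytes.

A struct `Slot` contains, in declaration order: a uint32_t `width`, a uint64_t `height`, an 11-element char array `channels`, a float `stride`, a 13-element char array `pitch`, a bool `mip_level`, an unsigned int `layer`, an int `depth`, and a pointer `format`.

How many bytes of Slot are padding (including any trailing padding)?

7

0..4  width  (4B, 4-aligned)
4..8  -- padding (4B)
8..16  height  (8B, 8-aligned)
16..27  channels  (11B, 1-aligned)
27..28  -- padding (1B)
28..32  stride  (4B, 4-aligned)
32..45  pitch  (13B, 1-aligned)
45..46  mip_level  (1B, 1-aligned)
46..48  -- padding (2B)
48..52  layer  (4B, 4-aligned)
52..56  depth  (4B, 4-aligned)
56..64  format  (8B, 8-aligned)
sizeof = 64, alignof = 8
data bytes 57, size 64 → padding 7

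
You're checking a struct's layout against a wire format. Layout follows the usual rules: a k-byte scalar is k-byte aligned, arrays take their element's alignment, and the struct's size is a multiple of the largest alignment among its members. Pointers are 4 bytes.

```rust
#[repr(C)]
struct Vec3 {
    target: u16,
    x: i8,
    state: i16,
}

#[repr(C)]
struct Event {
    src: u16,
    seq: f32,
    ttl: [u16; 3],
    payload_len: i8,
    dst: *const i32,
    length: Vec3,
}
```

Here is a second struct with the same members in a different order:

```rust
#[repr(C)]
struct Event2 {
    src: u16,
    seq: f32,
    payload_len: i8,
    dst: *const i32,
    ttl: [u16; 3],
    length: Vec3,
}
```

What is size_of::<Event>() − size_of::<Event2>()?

Vec3: @0: target [2B, align 2] → 2; @2: x [1B, align 1] → 3; +1 pad (align 2); @4: state [2B, align 2] → 6; size 6, align 2
@0: src [2B, align 2] → 2
+2 pad (align 4)
@4: seq [4B, align 4] → 8
@8: ttl [6B, align 2] → 14
@14: payload_len [1B, align 1] → 15
+1 pad (align 4)
@16: dst [4B, align 4] → 20
@20: length [6B, align 2] → 26
+2 tail pad (align 4)
size 28, align 4
— Event2 —
@0: src [2B, align 2] → 2
+2 pad (align 4)
@4: seq [4B, align 4] → 8
@8: payload_len [1B, align 1] → 9
+3 pad (align 4)
@12: dst [4B, align 4] → 16
@16: ttl [6B, align 2] → 22
@22: length [6B, align 2] → 28
size 28, align 4
28 − 28 = 0

0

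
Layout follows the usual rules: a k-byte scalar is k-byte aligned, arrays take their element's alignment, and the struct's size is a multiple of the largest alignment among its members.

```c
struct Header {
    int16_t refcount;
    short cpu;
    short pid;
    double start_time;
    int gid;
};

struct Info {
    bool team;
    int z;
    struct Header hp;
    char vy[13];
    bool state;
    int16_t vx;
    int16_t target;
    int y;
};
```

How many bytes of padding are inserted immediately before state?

Header: 0..2  refcount  (2B, 2-aligned); 2..4  cpu  (2B, 2-aligned); 4..6  pid  (2B, 2-aligned); 6..8  -- padding (2B); 8..16  start_time  (8B, 8-aligned); 16..20  gid  (4B, 4-aligned); 20..24  -- tail padding (4B); sizeof = 24, alignof = 8
0..1  team  (1B, 1-aligned)
1..4  -- padding (3B)
4..8  z  (4B, 4-aligned)
8..32  hp  (24B, 8-aligned)
32..45  vy  (13B, 1-aligned)
45..46  state  (1B, 1-aligned)

0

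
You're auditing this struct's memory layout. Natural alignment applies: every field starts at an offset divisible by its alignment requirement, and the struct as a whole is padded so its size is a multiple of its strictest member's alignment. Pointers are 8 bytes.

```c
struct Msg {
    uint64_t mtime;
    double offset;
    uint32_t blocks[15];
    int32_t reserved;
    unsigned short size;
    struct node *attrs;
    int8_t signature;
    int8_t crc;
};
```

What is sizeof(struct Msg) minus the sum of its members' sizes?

0..8  mtime  (8B, 8-aligned)
8..16  offset  (8B, 8-aligned)
16..76  blocks  (60B, 4-aligned)
76..80  reserved  (4B, 4-aligned)
80..82  size  (2B, 2-aligned)
82..88  -- padding (6B)
88..96  attrs  (8B, 8-aligned)
96..97  signature  (1B, 1-aligned)
97..98  crc  (1B, 1-aligned)
98..104  -- tail padding (6B)
sizeof = 104, alignof = 8
data bytes 92, size 104 → padding 12

12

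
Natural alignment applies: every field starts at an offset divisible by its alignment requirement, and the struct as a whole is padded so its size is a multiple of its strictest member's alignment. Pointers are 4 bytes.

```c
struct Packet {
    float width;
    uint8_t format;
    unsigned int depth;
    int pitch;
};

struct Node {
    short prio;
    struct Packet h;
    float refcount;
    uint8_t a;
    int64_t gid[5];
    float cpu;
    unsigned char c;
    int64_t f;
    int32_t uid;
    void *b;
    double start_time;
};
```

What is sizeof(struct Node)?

104

Packet: @0: width [4B, align 4] → 4; @4: format [1B, align 1] → 5; +3 pad (align 4); @8: depth [4B, align 4] → 12; @12: pitch [4B, align 4] → 16; size 16, align 4
@0: prio [2B, align 2] → 2
+2 pad (align 4)
@4: h [16B, align 4] → 20
@20: refcount [4B, align 4] → 24
@24: a [1B, align 1] → 25
+7 pad (align 8)
@32: gid [40B, align 8] → 72
@72: cpu [4B, align 4] → 76
@76: c [1B, align 1] → 77
+3 pad (align 8)
@80: f [8B, align 8] → 88
@88: uid [4B, align 4] → 92
@92: b [4B, align 4] → 96
@96: start_time [8B, align 8] → 104
size 104, align 8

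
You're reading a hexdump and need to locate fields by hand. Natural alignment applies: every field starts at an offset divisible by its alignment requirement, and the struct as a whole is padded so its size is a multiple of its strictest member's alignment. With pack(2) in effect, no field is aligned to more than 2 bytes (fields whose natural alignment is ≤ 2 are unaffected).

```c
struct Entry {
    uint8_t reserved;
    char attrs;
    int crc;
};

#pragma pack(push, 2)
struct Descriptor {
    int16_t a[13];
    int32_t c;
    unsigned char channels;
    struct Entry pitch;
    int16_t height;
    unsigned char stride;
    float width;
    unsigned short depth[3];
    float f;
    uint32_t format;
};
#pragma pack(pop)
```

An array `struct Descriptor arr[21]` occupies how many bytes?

1302

Entry: reserved at 0 (size 1, align 1) → ends 1; attrs at 1 (size 1, align 1) → ends 2; pad 2 to align 4 for crc; crc at 4 (size 4, align 4) → ends 8; total 8 bytes, alignment 4
a at 0 (size 26, align 2) → ends 26
c at 26 (size 4, align 2) → ends 30
channels at 30 (size 1, align 1) → ends 31
pad 1 to align 2 for pitch
pitch at 32 (size 8, align 2) → ends 40
height at 40 (size 2, align 2) → ends 42
stride at 42 (size 1, align 1) → ends 43
pad 1 to align 2 for width
width at 44 (size 4, align 2) → ends 48
depth at 48 (size 6, align 2) → ends 54
f at 54 (size 4, align 2) → ends 58
format at 58 (size 4, align 2) → ends 62
total 62 bytes, alignment 2
array of 21: 21 × 62 = 1302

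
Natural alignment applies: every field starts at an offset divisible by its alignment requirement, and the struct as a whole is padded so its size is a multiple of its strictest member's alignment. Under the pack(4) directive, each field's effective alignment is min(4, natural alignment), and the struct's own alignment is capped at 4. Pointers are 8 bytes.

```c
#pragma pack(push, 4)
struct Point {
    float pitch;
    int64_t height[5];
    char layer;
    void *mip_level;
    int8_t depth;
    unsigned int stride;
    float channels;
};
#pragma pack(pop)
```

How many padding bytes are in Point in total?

6

0..4  pitch  (4B, 4-aligned)
4..44  height  (40B, 4-aligned)
44..45  layer  (1B, 1-aligned)
45..48  -- padding (3B)
48..56  mip_level  (8B, 4-aligned)
56..57  depth  (1B, 1-aligned)
57..60  -- padding (3B)
60..64  stride  (4B, 4-aligned)
64..68  channels  (4B, 4-aligned)
sizeof = 68, alignof = 4
data bytes 62, size 68 → padding 6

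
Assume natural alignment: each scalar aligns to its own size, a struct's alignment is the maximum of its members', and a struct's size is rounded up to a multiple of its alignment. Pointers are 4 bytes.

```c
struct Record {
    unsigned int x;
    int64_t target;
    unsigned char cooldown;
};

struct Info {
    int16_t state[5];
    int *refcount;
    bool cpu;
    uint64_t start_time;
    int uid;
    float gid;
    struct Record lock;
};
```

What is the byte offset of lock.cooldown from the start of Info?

Record: x at 0 (size 4, align 4) → ends 4; pad 4 to align 8 for target; target at 8 (size 8, align 8) → ends 16; cooldown at 16 (size 1, align 1) → ends 17; tail pad 7 to reach multiple of 8; total 24 bytes, alignment 8
state at 0 (size 10, align 2) → ends 10
pad 2 to align 4 for refcount
refcount at 12 (size 4, align 4) → ends 16
cpu at 16 (size 1, align 1) → ends 17
pad 7 to align 8 for start_time
start_time at 24 (size 8, align 8) → ends 32
uid at 32 (size 4, align 4) → ends 36
gid at 36 (size 4, align 4) → ends 40
lock at 40 (size 24, align 8) → ends 64
within Record: cooldown at 16
40 + 16 = 56

56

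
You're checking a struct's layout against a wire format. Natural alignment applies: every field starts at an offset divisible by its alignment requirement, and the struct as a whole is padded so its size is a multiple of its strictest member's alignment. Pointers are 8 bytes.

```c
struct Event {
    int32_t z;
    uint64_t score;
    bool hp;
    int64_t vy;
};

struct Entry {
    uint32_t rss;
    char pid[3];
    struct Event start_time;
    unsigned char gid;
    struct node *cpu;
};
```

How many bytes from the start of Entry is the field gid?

Event: z at 0 (size 4, align 4) → ends 4; pad 4 to align 8 for score; score at 8 (size 8, align 8) → ends 16; hp at 16 (size 1, align 1) → ends 17; pad 7 to align 8 for vy; vy at 24 (size 8, align 8) → ends 32; total 32 bytes, alignment 8
rss at 0 (size 4, align 4) → ends 4
pid at 4 (size 3, align 1) → ends 7
pad 1 to align 8 for start_time
start_time at 8 (size 32, align 8) → ends 40
gid at 40 (size 1, align 1) → ends 41

40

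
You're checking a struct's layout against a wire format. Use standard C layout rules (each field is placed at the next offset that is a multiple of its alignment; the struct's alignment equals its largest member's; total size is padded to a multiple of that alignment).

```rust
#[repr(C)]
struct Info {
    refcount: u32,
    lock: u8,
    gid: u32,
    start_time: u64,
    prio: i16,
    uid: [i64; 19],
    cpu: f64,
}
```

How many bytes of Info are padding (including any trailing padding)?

13

@0: refcount [4B, align 4] → 4
@4: lock [1B, align 1] → 5
+3 pad (align 4)
@8: gid [4B, align 4] → 12
+4 pad (align 8)
@16: start_time [8B, align 8] → 24
@24: prio [2B, align 2] → 26
+6 pad (align 8)
@32: uid [152B, align 8] → 184
@184: cpu [8B, align 8] → 192
size 192, align 8
data bytes 179, size 192 → padding 13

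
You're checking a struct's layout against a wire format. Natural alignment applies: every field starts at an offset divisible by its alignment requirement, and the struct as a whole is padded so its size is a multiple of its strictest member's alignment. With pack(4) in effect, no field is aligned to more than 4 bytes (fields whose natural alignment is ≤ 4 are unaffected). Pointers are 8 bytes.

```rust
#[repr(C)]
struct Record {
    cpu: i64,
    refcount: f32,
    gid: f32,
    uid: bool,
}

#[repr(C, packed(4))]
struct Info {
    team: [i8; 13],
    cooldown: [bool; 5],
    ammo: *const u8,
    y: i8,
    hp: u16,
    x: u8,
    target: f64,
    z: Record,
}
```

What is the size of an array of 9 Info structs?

612

Record: 0..8  cpu  (8B, 8-aligned); 8..12  refcount  (4B, 4-aligned); 12..16  gid  (4B, 4-aligned); 16..17  uid  (1B, 1-aligned); 17..24  -- tail padding (7B); sizeof = 24, alignof = 8
0..13  team  (13B, 1-aligned)
13..18  cooldown  (5B, 1-aligned)
18..20  -- padding (2B)
20..28  ammo  (8B, 4-aligned)
28..29  y  (1B, 1-aligned)
29..30  -- padding (1B)
30..32  hp  (2B, 2-aligned)
32..33  x  (1B, 1-aligned)
33..36  -- padding (3B)
36..44  target  (8B, 4-aligned)
44..68  z  (24B, 4-aligned)
sizeof = 68, alignof = 4
array of 9: 9 × 68 = 612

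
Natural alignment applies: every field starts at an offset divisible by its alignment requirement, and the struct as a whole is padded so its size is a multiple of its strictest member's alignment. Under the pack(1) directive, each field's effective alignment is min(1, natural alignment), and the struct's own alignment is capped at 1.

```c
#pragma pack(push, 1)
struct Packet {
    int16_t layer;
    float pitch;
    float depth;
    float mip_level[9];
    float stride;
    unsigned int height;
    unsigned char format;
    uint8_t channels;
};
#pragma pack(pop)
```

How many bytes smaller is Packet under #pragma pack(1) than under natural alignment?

natural layout:
  @0: layer [2B, align 2] → 2
  +2 pad (align 4)
  @4: pitch [4B, align 4] → 8
  @8: depth [4B, align 4] → 12
  @12: mip_level [36B, align 4] → 48
  @48: stride [4B, align 4] → 52
  @52: height [4B, align 4] → 56
  @56: format [1B, align 1] → 57
  @57: channels [1B, align 1] → 58
  +2 tail pad (align 4)
  size 60, align 4
packed(1) layout:
  @0: layer [2B, align 1] → 2
  @2: pitch [4B, align 1] → 6
  @6: depth [4B, align 1] → 10
  @10: mip_level [36B, align 1] → 46
  @46: stride [4B, align 1] → 50
  @50: height [4B, align 1] → 54
  @54: format [1B, align 1] → 55
  @55: channels [1B, align 1] → 56
  size 56, align 1
60 − 56 = 4

4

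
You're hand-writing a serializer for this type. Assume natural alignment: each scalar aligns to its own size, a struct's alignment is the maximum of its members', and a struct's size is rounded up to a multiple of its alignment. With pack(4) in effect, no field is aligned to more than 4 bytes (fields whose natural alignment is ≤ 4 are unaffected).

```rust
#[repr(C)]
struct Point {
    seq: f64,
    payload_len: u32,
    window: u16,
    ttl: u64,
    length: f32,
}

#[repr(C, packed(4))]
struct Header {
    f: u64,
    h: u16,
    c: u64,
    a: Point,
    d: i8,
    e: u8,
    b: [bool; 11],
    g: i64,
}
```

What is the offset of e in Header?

Point: 0..8  seq  (8B, 8-aligned); 8..12  payload_len  (4B, 4-aligned); 12..14  window  (2B, 2-aligned); 14..16  -- padding (2B); 16..24  ttl  (8B, 8-aligned); 24..28  length  (4B, 4-aligned); 28..32  -- tail padding (4B); sizeof = 32, alignof = 8
0..8  f  (8B, 4-aligned)
8..10  h  (2B, 2-aligned)
10..12  -- padding (2B)
12..20  c  (8B, 4-aligned)
20..52  a  (32B, 4-aligned)
52..53  d  (1B, 1-aligned)
53..54  e  (1B, 1-aligned)

53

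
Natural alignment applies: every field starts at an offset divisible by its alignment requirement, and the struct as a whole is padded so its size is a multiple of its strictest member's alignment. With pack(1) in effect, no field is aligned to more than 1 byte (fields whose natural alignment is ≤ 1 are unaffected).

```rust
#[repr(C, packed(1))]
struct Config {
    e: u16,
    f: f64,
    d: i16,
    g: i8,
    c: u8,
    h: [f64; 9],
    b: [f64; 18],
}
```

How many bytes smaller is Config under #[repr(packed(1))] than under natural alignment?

natural layout:
  @0: e [2B, align 2] → 2
  +6 pad (align 8)
  @8: f [8B, align 8] → 16
  @16: d [2B, align 2] → 18
  @18: g [1B, align 1] → 19
  @19: c [1B, align 1] → 20
  +4 pad (align 8)
  @24: h [72B, align 8] → 96
  @96: b [144B, align 8] → 240
  size 240, align 8
packed(1) layout:
  @0: e [2B, align 1] → 2
  @2: f [8B, align 1] → 10
  @10: d [2B, align 1] → 12
  @12: g [1B, align 1] → 13
  @13: c [1B, align 1] → 14
  @14: h [72B, align 1] → 86
  @86: b [144B, align 1] → 230
  size 230, align 1
240 − 230 = 10

10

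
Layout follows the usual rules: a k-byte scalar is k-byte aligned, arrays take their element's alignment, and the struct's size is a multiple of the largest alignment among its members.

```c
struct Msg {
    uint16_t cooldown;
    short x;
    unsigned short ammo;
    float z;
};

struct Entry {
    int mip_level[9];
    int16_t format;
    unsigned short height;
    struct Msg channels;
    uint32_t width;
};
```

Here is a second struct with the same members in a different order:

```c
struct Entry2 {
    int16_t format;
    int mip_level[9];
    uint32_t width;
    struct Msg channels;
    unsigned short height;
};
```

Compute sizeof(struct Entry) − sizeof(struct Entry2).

-4

Msg: @0: cooldown [2B, align 2] → 2; @2: x [2B, align 2] → 4; @4: ammo [2B, align 2] → 6; +2 pad (align 4); @8: z [4B, align 4] → 12; size 12, align 4
@0: mip_level [36B, align 4] → 36
@36: format [2B, align 2] → 38
@38: height [2B, align 2] → 40
@40: channels [12B, align 4] → 52
@52: width [4B, align 4] → 56
size 56, align 4
— Entry2 —
@0: format [2B, align 2] → 2
+2 pad (align 4)
@4: mip_level [36B, align 4] → 40
@40: width [4B, align 4] → 44
@44: channels [12B, align 4] → 56
@56: height [2B, align 2] → 58
+2 tail pad (align 4)
size 60, align 4
56 − 60 = -4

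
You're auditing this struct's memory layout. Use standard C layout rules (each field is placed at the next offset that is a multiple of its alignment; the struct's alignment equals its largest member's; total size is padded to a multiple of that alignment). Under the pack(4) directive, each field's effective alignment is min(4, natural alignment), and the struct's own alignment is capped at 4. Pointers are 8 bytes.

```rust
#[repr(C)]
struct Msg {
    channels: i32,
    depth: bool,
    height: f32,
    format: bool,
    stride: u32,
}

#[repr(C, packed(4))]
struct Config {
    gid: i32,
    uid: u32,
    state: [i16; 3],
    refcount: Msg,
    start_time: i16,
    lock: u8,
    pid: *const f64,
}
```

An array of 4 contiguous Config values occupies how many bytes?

Msg: 0..4  channels  (4B, 4-aligned); 4..5  depth  (1B, 1-aligned); 5..8  -- padding (3B); 8..12  height  (4B, 4-aligned); 12..13  format  (1B, 1-aligned); 13..16  -- padding (3B); 16..20  stride  (4B, 4-aligned); sizeof = 20, alignof = 4
0..4  gid  (4B, 4-aligned)
4..8  uid  (4B, 4-aligned)
8..14  state  (6B, 2-aligned)
14..16  -- padding (2B)
16..36  refcount  (20B, 4-aligned)
36..38  start_time  (2B, 2-aligned)
38..39  lock  (1B, 1-aligned)
39..40  -- padding (1B)
40..48  pid  (8B, 4-aligned)
sizeof = 48, alignof = 4
array of 4: 4 × 48 = 192

192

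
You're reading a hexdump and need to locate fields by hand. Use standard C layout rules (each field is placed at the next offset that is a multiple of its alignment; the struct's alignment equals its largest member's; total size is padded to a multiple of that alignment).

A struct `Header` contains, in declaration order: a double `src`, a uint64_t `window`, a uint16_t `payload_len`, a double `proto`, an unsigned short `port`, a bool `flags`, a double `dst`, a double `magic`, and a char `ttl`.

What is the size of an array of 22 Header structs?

1408

src at 0 (size 8, align 8) → ends 8
window at 8 (size 8, align 8) → ends 16
payload_len at 16 (size 2, align 2) → ends 18
pad 6 to align 8 for proto
proto at 24 (size 8, align 8) → ends 32
port at 32 (size 2, align 2) → ends 34
flags at 34 (size 1, align 1) → ends 35
pad 5 to align 8 for dst
dst at 40 (size 8, align 8) → ends 48
magic at 48 (size 8, align 8) → ends 56
ttl at 56 (size 1, align 1) → ends 57
tail pad 7 to reach multiple of 8
total 64 bytes, alignment 8
array of 22: 22 × 64 = 1408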